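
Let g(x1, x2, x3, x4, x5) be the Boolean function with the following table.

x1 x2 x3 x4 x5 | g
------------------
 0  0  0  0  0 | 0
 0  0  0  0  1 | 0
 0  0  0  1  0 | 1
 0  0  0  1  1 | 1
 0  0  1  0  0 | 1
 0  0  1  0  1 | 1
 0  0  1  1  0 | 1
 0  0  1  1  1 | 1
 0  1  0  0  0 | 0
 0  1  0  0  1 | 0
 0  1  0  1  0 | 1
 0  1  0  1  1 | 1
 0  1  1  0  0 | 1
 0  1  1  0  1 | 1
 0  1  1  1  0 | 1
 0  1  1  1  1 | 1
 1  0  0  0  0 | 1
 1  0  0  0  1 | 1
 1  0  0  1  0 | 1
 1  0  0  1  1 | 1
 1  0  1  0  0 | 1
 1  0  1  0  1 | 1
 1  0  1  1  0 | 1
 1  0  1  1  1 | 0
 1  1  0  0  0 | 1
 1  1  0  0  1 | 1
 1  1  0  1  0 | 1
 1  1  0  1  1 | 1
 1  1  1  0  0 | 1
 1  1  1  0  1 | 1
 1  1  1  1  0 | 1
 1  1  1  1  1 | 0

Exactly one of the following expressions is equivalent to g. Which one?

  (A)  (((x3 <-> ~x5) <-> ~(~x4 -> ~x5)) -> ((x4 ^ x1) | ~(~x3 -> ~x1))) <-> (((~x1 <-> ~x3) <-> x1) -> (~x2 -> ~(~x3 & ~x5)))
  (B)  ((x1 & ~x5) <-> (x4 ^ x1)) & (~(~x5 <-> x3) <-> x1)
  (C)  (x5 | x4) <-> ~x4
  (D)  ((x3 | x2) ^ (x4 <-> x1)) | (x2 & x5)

(B) fails at (0,0,0,0,1): the formula yields 1, g is 0.
(C) fails at (0,0,0,0,1): the formula yields 1, g is 0.
(D) fails at (0,0,0,0,0): the formula yields 1, g is 0.
Only (A) survives; checking it on all 32 rows confirms it matches g.

A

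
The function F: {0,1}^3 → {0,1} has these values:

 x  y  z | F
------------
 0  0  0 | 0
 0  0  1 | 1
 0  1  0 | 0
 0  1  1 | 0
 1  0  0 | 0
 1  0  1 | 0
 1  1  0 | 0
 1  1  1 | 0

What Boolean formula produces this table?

F(x, y, z) = (not x and not y) and z

Only row (0,0,1) gives 1. That row's minterm ¬x·¬y·z is F directly.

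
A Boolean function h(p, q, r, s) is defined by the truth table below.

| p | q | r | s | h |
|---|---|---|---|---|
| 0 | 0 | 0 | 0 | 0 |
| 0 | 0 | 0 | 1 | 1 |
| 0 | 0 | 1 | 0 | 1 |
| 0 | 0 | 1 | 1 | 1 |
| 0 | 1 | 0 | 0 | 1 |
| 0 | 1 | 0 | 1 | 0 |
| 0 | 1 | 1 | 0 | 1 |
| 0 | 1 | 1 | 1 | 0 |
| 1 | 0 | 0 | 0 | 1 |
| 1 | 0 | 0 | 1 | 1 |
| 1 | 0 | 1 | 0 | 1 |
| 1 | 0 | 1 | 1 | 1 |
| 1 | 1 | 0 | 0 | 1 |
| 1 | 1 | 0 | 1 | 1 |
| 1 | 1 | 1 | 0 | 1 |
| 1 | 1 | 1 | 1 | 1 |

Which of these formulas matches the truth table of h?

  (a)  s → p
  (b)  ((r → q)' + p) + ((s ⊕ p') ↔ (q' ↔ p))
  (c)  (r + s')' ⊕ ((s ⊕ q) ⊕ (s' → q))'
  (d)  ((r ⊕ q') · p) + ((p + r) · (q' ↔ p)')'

b

(a): at (0,0,0,0) it gives 1, but h = 0 — eliminated.
(c): at (0,0,0,0) it gives 1, but h = 0 — eliminated.
(d): at (0,0,0,0) it gives 1, but h = 0 — eliminated.
Only (b) survives; checking it on all 16 rows confirms it matches h.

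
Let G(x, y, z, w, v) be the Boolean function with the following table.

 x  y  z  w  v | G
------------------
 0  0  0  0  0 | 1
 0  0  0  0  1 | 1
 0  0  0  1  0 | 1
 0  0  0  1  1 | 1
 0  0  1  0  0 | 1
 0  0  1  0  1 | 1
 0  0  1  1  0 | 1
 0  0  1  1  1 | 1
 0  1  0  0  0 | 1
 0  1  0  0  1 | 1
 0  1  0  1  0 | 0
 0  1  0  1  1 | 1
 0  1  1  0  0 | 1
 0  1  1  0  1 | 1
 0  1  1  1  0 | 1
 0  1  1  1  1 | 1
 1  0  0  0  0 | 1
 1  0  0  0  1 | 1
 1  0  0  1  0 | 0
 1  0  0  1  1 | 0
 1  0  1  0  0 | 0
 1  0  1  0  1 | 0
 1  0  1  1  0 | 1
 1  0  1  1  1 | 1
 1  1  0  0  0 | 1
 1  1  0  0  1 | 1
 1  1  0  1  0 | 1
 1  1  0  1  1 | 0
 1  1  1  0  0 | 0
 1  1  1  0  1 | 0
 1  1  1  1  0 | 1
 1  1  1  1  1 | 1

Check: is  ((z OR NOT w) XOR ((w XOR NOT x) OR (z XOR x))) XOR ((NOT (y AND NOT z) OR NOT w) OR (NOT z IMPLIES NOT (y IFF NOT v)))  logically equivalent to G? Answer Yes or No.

Check the formula against G row by row:
  x=0, y=0, z=0, w=0, v=0: formula gives 1, G = 1 ✓
  x=0, y=0, z=0, w=0, v=1: formula gives 1, G = 1 ✓
  x=0, y=0, z=0, w=1, v=0: formula gives 1, G = 1 ✓
  x=0, y=0, z=0, w=1, v=1: formula gives 1, G = 1 ✓
  …and likewise for the remaining 28 rows.
Every row agrees, so the formula is equivalent.

Yes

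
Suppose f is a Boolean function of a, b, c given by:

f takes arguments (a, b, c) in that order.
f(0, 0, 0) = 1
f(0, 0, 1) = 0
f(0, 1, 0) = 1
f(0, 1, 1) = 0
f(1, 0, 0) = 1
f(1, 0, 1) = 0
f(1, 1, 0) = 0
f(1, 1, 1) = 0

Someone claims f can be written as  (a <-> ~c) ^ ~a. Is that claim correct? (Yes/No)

No

Evaluate (a <-> ~c) ^ ~a on each row and compare to f:
  a=0, b=0, c=0: formula gives 1, f = 1 ✓
  a=0, b=0, c=1: formula gives 0, f = 0 ✓
  a=0, b=1, c=0: formula gives 1, f = 1 ✓
  a=0, b=1, c=1: formula gives 0, f = 0 ✓
  a=1, b=0, c=0: formula gives 1, f = 1 ✓
  …
  a=1, b=1, c=0: formula gives 1, but f = 0 ✗
Row (1,1,0) is a counterexample, so the formula is not equivalent to f.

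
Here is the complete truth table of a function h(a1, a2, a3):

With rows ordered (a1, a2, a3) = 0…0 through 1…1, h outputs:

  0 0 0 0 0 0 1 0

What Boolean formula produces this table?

h is 1 on exactly one input, (1,1,0), whose minterm is a1·a2·¬a3. So h is just that conjunction.

h(a1, a2, a3) = (a1 AND a2) AND NOT a3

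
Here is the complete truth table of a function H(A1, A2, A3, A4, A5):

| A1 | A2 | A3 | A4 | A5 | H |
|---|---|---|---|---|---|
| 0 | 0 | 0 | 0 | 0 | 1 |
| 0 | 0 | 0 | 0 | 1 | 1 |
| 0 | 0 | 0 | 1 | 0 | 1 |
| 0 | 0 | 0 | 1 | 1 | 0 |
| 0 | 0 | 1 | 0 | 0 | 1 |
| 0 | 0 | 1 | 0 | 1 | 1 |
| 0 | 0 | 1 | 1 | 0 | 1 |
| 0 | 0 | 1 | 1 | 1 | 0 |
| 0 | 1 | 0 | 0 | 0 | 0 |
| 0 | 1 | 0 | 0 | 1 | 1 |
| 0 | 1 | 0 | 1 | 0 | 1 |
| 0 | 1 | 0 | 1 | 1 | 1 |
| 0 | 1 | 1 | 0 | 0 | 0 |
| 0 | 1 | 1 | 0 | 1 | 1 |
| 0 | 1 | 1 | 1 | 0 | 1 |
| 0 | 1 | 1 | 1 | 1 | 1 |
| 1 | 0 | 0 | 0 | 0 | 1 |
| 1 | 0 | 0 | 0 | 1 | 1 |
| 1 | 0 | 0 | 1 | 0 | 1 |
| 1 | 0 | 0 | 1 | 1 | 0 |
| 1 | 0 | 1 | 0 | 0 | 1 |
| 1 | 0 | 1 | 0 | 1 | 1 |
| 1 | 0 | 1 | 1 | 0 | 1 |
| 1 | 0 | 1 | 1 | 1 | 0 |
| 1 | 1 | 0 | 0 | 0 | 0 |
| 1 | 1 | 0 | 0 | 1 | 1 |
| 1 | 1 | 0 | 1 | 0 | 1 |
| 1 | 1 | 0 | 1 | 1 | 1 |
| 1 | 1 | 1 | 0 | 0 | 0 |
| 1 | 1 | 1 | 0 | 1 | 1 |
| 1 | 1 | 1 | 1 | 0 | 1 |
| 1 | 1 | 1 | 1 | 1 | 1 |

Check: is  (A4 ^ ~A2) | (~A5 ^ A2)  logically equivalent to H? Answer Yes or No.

Check the formula against H row by row:
  A1=0, A2=0, A3=0, A4=0, A5=0: formula gives 1, H = 1 ✓
  A1=0, A2=0, A3=0, A4=0, A5=1: formula gives 1, H = 1 ✓
  A1=0, A2=0, A3=0, A4=1, A5=0: formula gives 1, H = 1 ✓
  A1=0, A2=0, A3=0, A4=1, A5=1: formula gives 0, H = 0 ✓
  …and likewise for the remaining 28 rows.
All 32 rows match — the expression computes H exactly.

Yes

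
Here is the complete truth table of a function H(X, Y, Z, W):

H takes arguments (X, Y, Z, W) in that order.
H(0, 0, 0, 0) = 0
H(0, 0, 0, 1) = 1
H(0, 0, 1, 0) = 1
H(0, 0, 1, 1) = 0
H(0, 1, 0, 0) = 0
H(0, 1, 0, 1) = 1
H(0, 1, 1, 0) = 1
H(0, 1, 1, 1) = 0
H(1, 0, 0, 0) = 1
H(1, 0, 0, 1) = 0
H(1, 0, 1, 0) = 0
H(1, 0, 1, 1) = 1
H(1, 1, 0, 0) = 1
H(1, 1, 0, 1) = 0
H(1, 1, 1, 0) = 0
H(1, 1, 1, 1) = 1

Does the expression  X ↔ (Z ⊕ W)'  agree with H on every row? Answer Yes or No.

Yes

Test each input against both H and the formula:
  X=0, Y=0, Z=0, W=0: formula gives 0, H = 0 ✓
  X=0, Y=0, Z=0, W=1: formula gives 1, H = 1 ✓
  X=0, Y=0, Z=1, W=0: formula gives 1, H = 1 ✓
  X=0, Y=0, Z=1, W=1: formula gives 0, H = 0 ✓
  …and likewise for the remaining 12 rows.
No disagreement on any input; they are logically equivalent.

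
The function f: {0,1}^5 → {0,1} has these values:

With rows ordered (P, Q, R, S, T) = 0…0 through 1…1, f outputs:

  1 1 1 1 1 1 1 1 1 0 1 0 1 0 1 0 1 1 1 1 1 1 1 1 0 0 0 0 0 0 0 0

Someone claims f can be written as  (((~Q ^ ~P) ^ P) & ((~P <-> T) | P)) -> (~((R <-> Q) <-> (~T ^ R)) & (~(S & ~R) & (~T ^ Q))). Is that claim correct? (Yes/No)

Yes

Evaluate (((~Q ^ ~P) ^ P) & ((~P <-> T) | P)) -> (~((R <-> Q) <-> (~T ^ R)) & (~(S & ~R) & (~T ^ Q))) on each row and compare to f:
  P=0, Q=0, R=0, S=0, T=0: formula gives 1, f = 1 ✓
  P=0, Q=0, R=0, S=0, T=1: formula gives 1, f = 1 ✓
  P=0, Q=0, R=0, S=1, T=0: formula gives 1, f = 1 ✓
  P=0, Q=0, R=0, S=1, T=1: formula gives 1, f = 1 ✓
  …and likewise for the remaining 28 rows.
Every row agrees, so the formula is equivalent.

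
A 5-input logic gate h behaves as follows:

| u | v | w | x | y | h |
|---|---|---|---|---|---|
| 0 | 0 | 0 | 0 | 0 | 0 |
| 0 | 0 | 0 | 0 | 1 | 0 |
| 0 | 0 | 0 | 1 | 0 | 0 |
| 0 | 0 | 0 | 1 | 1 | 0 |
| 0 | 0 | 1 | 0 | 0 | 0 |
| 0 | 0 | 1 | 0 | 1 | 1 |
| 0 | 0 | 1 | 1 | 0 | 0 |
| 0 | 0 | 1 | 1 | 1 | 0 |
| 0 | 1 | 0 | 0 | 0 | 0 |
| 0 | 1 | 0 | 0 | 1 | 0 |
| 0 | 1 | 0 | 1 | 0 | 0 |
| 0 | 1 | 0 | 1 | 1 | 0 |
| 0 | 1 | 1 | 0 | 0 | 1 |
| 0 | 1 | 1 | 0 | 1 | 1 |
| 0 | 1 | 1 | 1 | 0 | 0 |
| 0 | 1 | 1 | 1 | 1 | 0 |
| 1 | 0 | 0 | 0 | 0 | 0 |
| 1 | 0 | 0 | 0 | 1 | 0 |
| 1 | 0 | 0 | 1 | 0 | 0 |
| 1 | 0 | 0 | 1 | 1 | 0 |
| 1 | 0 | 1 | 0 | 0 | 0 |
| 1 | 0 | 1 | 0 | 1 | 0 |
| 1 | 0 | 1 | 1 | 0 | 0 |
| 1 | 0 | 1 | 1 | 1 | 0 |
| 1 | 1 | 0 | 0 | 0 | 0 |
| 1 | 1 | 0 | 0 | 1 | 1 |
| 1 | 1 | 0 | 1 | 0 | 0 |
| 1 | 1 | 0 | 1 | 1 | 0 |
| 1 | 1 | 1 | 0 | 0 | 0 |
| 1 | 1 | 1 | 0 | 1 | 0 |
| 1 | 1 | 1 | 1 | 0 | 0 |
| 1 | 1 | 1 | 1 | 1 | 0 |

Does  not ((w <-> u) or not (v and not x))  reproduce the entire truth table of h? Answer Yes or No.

No

Evaluate not ((w <-> u) or not (v and not x)) on each row and compare to h:
  u=0, v=0, w=0, x=0, y=0: formula gives 0, h = 0 ✓
  u=0, v=0, w=0, x=0, y=1: formula gives 0, h = 0 ✓
  u=0, v=0, w=0, x=1, y=0: formula gives 0, h = 0 ✓
  u=0, v=0, w=0, x=1, y=1: formula gives 0, h = 0 ✓
  …
  u=0, v=0, w=1, x=0, y=1: formula gives 0, but h = 1 ✗
A single disagreement suffices: at (0,0,1,0,1) they differ, so the formula does not compute h.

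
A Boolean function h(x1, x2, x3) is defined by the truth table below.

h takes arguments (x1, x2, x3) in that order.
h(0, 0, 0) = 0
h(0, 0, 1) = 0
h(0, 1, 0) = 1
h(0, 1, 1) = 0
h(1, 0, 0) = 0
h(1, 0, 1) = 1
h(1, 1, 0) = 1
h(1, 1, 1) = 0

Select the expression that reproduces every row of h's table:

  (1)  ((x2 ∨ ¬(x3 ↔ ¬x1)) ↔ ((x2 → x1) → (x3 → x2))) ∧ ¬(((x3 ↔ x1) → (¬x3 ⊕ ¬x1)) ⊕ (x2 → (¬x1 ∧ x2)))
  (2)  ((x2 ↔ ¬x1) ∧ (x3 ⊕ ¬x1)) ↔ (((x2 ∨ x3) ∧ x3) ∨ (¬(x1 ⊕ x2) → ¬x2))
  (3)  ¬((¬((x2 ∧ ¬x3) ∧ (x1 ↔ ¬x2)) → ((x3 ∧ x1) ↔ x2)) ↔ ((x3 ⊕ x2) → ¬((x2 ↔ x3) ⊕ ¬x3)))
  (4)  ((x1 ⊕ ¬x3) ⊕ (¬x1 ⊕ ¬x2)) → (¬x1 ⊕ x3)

(1): at (0,0,1) it gives 1, but h = 0 — eliminated.
(3): at (0,1,1) it gives 1, but h = 0 — eliminated.
(4): at (0,0,0) it gives 1, but h = 0 — eliminated.
Only (2) survives; checking it on all 8 rows confirms it matches h.

2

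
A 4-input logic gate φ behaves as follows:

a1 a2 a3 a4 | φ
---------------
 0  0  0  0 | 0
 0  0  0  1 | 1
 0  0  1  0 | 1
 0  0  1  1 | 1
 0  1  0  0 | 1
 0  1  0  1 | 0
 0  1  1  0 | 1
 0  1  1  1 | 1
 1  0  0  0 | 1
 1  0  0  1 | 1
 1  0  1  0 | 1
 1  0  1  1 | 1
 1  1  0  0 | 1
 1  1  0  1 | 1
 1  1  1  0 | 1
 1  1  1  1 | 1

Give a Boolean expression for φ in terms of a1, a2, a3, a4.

φ is 0 on only 2 rows — (0,0,0,0), (0,1,0,1). Writing each as a minterm (¬a1·¬a2·¬a3·¬a4, ¬a1·a2·¬a3·a4) and OR-ing them characterizes exactly where φ=0, so φ is the negation of that disjunction.

φ(a1, a2, a3, a4) = not ((((not a1 and not a2) and not a3) and not a4) or (((not a1 and a2) and not a3) and a4))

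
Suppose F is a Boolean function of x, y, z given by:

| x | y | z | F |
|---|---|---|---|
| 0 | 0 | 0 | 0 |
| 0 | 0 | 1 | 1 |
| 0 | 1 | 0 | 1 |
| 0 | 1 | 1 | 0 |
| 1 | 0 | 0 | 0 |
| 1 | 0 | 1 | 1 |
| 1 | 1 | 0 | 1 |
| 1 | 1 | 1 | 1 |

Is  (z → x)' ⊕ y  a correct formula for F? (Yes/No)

Evaluate (z → x)' ⊕ y on each row and compare to F:
  x=0, y=0, z=0: formula gives 0, F = 0 ✓
  x=0, y=0, z=1: formula gives 1, F = 1 ✓
  x=0, y=1, z=0: formula gives 1, F = 1 ✓
  x=0, y=1, z=1: formula gives 0, F = 0 ✓
  x=1, y=0, z=0: formula gives 0, F = 0 ✓
  x=1, y=0, z=1: formula gives 0, but F = 1 ✗
A single disagreement suffices: at (1,0,1) they differ, so the formula does not compute F.

No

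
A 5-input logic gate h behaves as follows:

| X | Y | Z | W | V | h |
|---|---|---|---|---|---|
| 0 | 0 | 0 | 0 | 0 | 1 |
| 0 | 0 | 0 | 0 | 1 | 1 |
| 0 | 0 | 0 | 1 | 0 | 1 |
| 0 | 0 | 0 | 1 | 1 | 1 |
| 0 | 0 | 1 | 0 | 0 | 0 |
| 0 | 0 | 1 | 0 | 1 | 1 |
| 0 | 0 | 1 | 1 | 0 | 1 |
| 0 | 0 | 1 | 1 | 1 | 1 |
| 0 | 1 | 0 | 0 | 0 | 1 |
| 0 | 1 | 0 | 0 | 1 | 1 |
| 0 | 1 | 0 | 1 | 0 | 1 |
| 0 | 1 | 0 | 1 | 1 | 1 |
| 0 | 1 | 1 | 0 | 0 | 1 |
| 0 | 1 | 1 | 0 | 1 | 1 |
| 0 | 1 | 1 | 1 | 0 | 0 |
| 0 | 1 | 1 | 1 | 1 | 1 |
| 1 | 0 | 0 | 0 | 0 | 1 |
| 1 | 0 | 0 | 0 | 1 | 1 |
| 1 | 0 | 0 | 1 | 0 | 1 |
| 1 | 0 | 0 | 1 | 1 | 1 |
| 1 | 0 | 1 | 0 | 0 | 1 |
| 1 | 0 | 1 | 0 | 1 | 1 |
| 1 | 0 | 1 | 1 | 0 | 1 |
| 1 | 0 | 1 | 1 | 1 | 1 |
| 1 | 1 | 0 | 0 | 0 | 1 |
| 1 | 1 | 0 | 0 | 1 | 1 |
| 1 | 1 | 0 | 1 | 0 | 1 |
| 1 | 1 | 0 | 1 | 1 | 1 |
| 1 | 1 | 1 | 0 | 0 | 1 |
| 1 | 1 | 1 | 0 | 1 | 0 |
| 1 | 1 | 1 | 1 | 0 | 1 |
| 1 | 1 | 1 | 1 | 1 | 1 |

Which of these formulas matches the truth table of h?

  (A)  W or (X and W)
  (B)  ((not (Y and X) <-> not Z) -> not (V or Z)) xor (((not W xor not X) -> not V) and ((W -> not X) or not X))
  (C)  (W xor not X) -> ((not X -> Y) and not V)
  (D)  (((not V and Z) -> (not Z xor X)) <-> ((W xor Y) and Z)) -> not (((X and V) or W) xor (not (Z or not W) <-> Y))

D

(A): at (0,0,0,0,0) it gives 0, but h = 1 — eliminated.
(B): at (0,0,0,0,0) it gives 0, but h = 1 — eliminated.
(C): at (0,0,0,0,0) it gives 0, but h = 1 — eliminated.
That leaves (D). Evaluating it on every row reproduces the table of h exactly.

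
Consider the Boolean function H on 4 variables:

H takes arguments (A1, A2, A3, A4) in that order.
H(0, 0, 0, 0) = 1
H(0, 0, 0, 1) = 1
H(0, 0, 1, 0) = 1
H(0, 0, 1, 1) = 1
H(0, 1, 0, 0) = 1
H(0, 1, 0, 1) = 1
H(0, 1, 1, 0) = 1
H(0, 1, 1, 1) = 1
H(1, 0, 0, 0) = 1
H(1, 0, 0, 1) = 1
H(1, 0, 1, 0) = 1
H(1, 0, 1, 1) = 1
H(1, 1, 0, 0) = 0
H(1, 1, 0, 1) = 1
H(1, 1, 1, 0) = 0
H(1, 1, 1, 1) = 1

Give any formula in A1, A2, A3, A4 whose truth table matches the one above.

H(A1, A2, A3, A4) = ¬((((A1 ∧ A2) ∧ ¬A3) ∧ ¬A4) ∨ (((A1 ∧ A2) ∧ A3) ∧ ¬A4))

There are just 2 zero rows: (1,1,0,0), (1,1,1,0). Their minterms are A1·A2·¬A3·¬A4, A1·A2·A3·¬A4; the OR of those covers precisely the 0-outputs, and negating it yields H.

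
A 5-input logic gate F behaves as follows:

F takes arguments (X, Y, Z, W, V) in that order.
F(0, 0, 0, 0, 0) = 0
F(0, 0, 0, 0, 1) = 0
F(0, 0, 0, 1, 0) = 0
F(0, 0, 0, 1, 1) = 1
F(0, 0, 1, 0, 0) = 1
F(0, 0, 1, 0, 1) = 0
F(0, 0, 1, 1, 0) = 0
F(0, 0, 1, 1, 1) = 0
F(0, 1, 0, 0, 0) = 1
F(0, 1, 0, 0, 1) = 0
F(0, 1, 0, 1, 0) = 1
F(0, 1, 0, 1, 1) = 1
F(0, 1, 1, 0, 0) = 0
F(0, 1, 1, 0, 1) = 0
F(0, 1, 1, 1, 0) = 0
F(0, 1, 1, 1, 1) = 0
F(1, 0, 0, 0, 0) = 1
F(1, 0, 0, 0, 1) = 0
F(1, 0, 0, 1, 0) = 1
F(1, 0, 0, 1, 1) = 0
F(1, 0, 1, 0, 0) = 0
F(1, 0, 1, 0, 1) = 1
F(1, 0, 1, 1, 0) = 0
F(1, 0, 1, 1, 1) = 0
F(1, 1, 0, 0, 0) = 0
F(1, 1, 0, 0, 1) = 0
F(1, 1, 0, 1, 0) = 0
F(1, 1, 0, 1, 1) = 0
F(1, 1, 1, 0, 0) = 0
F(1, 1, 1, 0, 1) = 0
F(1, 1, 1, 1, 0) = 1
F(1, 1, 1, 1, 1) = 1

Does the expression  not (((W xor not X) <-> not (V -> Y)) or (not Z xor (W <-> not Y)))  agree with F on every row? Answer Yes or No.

No

Test each input against both F and the formula:
  X=0, Y=0, Z=0, W=0, V=0: formula gives 0, F = 0 ✓
  X=0, Y=0, Z=0, W=0, V=1: formula gives 0, F = 0 ✓
  X=0, Y=0, Z=0, W=1, V=0: formula gives 0, F = 0 ✓
  X=0, Y=0, Z=0, W=1, V=1: formula gives 1, F = 1 ✓
  …
  X=0, Y=1, Z=0, W=0, V=1: formula gives 1, but F = 0 ✗
Since they disagree at (0,1,0,0,1), the expression is not a correct formula for F.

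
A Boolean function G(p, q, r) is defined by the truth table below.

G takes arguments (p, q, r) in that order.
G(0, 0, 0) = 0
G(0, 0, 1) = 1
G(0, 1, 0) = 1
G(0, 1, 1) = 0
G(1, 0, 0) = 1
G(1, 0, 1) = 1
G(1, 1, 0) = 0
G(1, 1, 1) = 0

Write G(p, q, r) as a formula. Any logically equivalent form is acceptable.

G=1 on 4 inputs: (0,0,1), (0,1,0), (1,0,0), (1,0,1). Reading each as a conjunction of literals (¬p·¬q·r, ¬p·q·¬r, p·¬q·¬r, p·¬q·r) and taking the OR gives the canonical DNF.

G(p, q, r) = ((((~p & ~q) & r) | ((~p & q) & ~r)) | ((p & ~q) & ~r)) | ((p & ~q) & r)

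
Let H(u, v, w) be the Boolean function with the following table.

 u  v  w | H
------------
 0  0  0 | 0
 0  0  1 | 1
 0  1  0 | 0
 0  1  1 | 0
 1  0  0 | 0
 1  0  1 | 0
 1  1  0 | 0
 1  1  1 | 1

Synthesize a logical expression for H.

The 1-rows are (0,0,1), (1,1,1). Each contributes one minterm — ¬u·¬v·w; u·v·w — and their disjunction is a sum-of-products form of H.

H(u, v, w) = ((u' · v') · w) + ((u · v) · w)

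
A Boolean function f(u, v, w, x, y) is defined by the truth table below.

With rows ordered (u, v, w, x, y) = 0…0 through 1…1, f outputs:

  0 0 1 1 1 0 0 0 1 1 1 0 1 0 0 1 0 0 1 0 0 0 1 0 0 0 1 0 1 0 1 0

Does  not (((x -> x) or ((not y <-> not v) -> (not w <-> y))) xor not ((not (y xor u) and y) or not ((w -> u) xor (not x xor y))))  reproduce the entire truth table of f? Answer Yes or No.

Evaluate not (((x -> x) or ((not y <-> not v) -> (not w <-> y))) xor not ((not (y xor u) and y) or not ((w -> u) xor (not x xor y)))) on each row and compare to f:
  u=0, v=0, w=0, x=0, y=0: formula gives 0, f = 0 ✓
  u=0, v=0, w=0, x=0, y=1: formula gives 1, but f = 0 ✗
Since they disagree at (0,0,0,0,1), the expression is not a correct formula for f.

No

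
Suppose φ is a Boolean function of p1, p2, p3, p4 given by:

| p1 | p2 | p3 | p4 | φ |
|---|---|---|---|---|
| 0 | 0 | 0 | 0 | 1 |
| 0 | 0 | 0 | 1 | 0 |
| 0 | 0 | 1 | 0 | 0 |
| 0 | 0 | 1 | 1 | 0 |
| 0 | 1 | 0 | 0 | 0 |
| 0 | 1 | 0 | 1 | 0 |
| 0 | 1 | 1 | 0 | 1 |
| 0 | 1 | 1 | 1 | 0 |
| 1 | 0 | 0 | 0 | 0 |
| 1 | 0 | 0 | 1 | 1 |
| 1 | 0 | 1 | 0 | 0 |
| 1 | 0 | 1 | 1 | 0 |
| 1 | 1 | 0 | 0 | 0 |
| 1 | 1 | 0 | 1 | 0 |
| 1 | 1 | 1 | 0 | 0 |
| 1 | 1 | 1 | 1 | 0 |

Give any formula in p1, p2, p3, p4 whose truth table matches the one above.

φ(p1, p2, p3, p4) = ((((¬p1 ∧ ¬p2) ∧ ¬p3) ∧ ¬p4) ∨ (((¬p1 ∧ p2) ∧ p3) ∧ ¬p4)) ∨ (((p1 ∧ ¬p2) ∧ ¬p3) ∧ p4)

The 1-rows are (0,0,0,0), (0,1,1,0), (1,0,0,1). Each contributes one minterm — ¬p1·¬p2·¬p3·¬p4; ¬p1·p2·p3·¬p4; p1·¬p2·¬p3·p4 — and their disjunction is a sum-of-products form of φ.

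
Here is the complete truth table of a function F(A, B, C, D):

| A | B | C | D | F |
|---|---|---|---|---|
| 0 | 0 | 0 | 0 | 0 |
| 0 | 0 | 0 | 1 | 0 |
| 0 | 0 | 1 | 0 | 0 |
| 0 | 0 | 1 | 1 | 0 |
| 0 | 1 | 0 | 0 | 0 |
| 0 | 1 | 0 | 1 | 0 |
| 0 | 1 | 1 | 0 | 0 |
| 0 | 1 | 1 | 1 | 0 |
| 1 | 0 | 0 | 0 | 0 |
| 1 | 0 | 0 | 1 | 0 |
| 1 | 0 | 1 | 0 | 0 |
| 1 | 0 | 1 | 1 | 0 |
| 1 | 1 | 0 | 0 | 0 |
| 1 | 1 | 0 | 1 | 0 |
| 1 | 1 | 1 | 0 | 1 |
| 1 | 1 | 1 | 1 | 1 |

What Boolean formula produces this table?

F(A, B, C, D) = (((A & B) & C) & ~D) | (((A & B) & C) & D)

Collect the rows where F=1 — (1,1,1,0), (1,1,1,1) — and write one minterm per row: A·B·C·¬D, A·B·C·D. Their union (logical OR) reproduces the table exactly.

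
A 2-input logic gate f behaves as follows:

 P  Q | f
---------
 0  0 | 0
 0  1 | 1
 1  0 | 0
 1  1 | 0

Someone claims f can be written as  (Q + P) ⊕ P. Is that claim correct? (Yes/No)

Yes

Evaluate (Q + P) ⊕ P on each row and compare to f:
  P=0, Q=0: formula gives 0, f = 0 ✓
  P=0, Q=1: formula gives 1, f = 1 ✓
  P=1, Q=0: formula gives 0, f = 0 ✓
  P=1, Q=1: formula gives 0, f = 0 ✓
No disagreement on any input; they are logically equivalent.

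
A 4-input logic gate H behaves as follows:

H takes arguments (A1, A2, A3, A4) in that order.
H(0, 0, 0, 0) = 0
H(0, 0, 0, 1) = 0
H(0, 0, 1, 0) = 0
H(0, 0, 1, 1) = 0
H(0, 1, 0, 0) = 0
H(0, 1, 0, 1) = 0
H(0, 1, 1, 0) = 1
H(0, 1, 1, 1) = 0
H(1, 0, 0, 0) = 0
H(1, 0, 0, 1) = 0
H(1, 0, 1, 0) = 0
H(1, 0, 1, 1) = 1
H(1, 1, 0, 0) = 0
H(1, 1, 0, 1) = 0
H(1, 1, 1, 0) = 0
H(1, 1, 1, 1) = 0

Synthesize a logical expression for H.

Collect the rows where H=1 — (0,1,1,0), (1,0,1,1) — and write one minterm per row: ¬A1·A2·A3·¬A4, A1·¬A2·A3·A4. Their union (logical OR) reproduces the table exactly.

H(A1, A2, A3, A4) = (((~A1 & A2) & A3) & ~A4) | (((A1 & ~A2) & A3) & A4)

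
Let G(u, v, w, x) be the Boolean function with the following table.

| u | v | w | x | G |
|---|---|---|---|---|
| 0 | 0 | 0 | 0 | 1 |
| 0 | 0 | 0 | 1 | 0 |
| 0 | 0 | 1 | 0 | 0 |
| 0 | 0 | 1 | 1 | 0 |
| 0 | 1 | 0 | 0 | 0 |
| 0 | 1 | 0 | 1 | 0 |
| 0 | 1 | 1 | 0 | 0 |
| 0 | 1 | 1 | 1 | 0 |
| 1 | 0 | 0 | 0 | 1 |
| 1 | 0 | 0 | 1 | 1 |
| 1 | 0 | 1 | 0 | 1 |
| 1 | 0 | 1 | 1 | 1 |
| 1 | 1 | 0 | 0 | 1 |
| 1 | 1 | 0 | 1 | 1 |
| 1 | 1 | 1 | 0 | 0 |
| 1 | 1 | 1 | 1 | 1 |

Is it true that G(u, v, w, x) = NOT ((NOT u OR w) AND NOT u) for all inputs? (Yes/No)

No

Test each input against both G and the formula:
  u=0, v=0, w=0, x=0: formula gives 0, but G = 1 ✗
Since they disagree at (0,0,0,0), the expression is not a correct formula for G.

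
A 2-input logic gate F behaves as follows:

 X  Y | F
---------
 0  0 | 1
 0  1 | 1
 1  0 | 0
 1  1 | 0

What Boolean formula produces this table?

The output is the negation of X.

F(X, Y) = NOT X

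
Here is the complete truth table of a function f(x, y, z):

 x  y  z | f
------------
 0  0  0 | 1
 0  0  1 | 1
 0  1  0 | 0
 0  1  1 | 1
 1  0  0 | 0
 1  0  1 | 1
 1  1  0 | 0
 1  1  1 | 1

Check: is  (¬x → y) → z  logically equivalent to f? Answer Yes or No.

Yes

Test each input against both f and the formula:
  x=0, y=0, z=0: formula gives 1, f = 1 ✓
  x=0, y=0, z=1: formula gives 1, f = 1 ✓
  x=0, y=1, z=0: formula gives 0, f = 0 ✓
  x=0, y=1, z=1: formula gives 1, f = 1 ✓
  x=1, y=0, z=0: formula gives 0, f = 0 ✓
  … (the remaining 3 rows also agree.)
All 8 rows match — the expression computes f exactly.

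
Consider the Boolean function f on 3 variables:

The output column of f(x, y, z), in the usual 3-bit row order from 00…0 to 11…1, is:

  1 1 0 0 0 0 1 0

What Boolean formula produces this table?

Collect the rows where f=1 — (0,0,0), (0,0,1), (1,1,0) — and write one minterm per row: ¬x·¬y·¬z, ¬x·¬y·z, x·y·¬z. Their union (logical OR) reproduces the table exactly.

f(x, y, z) = (((x' · y') · z') + ((x' · y') · z)) + ((x · y) · z')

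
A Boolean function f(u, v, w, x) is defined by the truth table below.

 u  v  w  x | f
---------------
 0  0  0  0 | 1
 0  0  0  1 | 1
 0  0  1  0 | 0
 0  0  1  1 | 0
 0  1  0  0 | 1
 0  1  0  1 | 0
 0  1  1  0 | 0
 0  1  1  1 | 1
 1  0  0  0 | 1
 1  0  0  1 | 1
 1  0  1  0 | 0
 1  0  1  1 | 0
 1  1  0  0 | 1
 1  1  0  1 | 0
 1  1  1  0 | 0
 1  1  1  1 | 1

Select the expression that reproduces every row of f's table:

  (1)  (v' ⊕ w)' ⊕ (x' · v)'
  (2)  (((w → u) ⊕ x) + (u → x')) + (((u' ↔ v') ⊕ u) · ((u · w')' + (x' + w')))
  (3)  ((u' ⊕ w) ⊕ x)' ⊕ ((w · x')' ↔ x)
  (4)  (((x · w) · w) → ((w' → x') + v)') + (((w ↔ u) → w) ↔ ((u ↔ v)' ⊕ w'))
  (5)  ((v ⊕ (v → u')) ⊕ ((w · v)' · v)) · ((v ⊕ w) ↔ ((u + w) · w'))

(2) disagrees with f on (0,0,1,0) (formula → 1, table → 0); rule it out.
(3) disagrees with f on (0,0,0,0) (formula → 0, table → 1); rule it out.
(4) disagrees with f on (0,0,1,0) (formula → 1, table → 0); rule it out.
(5) disagrees with f on (0,1,0,0) (formula → 0, table → 1); rule it out.
Only (1) survives; checking it on all 16 rows confirms it matches f.

1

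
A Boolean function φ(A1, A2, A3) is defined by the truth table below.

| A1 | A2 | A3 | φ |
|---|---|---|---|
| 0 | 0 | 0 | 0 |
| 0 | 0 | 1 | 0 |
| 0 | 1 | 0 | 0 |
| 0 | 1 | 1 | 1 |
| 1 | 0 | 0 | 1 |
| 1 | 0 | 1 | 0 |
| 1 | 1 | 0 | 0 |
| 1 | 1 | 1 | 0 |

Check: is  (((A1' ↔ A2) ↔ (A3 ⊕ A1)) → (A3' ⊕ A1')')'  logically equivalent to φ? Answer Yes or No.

Yes

Test each input against both φ and the formula:
  A1=0, A2=0, A3=0: formula gives 0, φ = 0 ✓
  A1=0, A2=0, A3=1: formula gives 0, φ = 0 ✓
  A1=0, A2=1, A3=0: formula gives 0, φ = 0 ✓
  A1=0, A2=1, A3=1: formula gives 1, φ = 1 ✓
  A1=1, A2=0, A3=0: formula gives 1, φ = 1 ✓
  …and likewise for the remaining 3 rows.
No disagreement on any input; they are logically equivalent.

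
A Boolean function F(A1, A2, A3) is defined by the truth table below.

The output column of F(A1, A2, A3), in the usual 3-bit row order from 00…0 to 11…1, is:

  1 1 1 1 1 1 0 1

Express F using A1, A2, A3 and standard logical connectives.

F(A1, A2, A3) = ~((A1 & A2) & ~A3)

F is 0 on exactly one input, (1,1,0), whose minterm is A1·A2·¬A3. So F is the negation of that single conjunction.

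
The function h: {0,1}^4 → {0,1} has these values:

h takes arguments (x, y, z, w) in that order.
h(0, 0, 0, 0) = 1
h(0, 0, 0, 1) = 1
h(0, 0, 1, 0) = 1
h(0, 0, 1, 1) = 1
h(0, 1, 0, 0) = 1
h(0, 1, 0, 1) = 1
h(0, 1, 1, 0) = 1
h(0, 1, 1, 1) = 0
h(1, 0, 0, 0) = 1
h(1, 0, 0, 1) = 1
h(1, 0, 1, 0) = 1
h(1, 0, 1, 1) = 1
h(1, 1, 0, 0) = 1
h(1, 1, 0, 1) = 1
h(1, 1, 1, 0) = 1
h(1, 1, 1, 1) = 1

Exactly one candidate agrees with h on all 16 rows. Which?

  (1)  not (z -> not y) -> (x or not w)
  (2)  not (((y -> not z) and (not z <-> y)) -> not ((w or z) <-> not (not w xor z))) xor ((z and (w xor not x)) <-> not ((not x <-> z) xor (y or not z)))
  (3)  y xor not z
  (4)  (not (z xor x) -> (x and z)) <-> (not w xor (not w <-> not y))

1

(2) fails at (0,1,0,0): the formula yields 0, h is 1.
(3) fails at (0,0,1,0): the formula yields 0, h is 1.
(4) fails at (0,0,1,0): the formula yields 0, h is 1.
Only (1) survives; checking it on all 16 rows confirms it matches h.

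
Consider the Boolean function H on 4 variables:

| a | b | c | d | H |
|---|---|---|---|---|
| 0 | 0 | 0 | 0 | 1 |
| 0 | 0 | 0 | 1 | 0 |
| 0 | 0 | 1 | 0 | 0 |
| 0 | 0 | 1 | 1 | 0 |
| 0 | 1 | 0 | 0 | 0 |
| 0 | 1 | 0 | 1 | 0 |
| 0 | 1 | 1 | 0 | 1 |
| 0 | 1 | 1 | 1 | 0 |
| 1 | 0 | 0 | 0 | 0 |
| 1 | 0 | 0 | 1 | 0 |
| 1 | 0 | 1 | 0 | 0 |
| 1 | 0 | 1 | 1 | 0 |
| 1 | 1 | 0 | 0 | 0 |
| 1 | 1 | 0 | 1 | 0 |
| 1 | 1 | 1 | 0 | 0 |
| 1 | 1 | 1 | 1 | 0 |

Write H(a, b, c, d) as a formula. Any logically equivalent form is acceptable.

H(a, b, c, d) = (((a' · b') · c') · d') + (((a' · b) · c) · d')

The 1-rows are (0,0,0,0), (0,1,1,0). Each contributes one minterm — ¬a·¬b·¬c·¬d; ¬a·b·c·¬d — and their disjunction is a sum-of-products form of H.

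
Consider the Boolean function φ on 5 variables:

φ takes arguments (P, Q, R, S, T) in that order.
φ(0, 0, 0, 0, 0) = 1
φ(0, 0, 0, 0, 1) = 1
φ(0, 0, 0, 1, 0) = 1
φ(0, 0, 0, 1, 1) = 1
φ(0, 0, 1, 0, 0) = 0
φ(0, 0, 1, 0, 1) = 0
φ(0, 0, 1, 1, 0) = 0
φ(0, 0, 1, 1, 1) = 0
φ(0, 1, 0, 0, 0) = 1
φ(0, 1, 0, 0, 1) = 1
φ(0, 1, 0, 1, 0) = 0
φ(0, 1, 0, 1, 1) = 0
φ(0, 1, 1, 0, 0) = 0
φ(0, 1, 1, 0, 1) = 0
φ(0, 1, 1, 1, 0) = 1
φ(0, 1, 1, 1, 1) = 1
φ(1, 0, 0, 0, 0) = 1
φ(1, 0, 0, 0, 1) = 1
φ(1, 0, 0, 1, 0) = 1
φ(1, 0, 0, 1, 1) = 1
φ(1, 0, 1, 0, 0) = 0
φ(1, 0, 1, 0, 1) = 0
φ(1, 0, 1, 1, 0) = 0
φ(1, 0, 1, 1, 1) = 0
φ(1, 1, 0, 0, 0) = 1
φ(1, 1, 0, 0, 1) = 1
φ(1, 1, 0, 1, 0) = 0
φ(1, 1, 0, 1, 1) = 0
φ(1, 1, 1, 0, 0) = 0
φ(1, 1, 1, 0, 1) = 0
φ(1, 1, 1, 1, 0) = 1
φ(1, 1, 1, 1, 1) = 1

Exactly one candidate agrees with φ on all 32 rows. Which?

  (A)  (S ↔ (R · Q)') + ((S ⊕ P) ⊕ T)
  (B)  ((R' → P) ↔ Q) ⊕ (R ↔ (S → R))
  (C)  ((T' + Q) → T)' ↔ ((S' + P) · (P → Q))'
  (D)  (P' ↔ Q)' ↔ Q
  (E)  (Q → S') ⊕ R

(A) fails at (0,0,0,0,0): the formula yields 0, φ is 1.
(B) fails at (0,0,0,1,0): the formula yields 0, φ is 1.
(C) fails at (0,0,0,0,0): the formula yields 0, φ is 1.
(D) fails at (0,0,0,0,0): the formula yields 0, φ is 1.
(E) is the remaining candidate, and it agrees with φ on all 32 inputs.

E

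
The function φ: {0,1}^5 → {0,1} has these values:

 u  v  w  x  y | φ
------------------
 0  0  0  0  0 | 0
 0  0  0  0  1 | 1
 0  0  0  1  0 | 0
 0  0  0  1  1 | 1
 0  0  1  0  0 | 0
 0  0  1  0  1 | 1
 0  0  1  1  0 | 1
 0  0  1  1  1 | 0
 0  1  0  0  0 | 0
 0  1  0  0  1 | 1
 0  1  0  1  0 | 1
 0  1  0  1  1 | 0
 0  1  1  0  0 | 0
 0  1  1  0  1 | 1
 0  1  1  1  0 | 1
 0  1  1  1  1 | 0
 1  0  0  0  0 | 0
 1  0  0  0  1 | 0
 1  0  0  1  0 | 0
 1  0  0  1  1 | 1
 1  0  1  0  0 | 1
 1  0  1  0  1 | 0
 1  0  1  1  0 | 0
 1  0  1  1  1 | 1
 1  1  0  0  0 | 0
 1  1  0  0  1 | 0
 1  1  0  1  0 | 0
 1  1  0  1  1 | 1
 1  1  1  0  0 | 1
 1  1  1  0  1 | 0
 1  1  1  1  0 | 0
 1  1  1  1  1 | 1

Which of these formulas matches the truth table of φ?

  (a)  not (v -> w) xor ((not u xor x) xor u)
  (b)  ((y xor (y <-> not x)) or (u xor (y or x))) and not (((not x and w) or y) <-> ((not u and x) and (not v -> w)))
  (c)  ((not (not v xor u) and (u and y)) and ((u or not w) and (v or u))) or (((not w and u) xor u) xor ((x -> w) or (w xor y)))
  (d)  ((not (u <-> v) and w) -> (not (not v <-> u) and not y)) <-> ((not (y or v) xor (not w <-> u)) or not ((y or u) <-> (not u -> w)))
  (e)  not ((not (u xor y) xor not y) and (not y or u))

(a): at (0,0,0,0,0) it gives 1, but φ = 0 — eliminated.
(c): at (0,0,0,0,0) it gives 1, but φ = 0 — eliminated.
(d): at (0,0,0,0,0) it gives 1, but φ = 0 — eliminated.
(e): at (0,0,0,0,0) it gives 1, but φ = 0 — eliminated.
That leaves (b). Evaluating it on every row reproduces the table of φ exactly.

b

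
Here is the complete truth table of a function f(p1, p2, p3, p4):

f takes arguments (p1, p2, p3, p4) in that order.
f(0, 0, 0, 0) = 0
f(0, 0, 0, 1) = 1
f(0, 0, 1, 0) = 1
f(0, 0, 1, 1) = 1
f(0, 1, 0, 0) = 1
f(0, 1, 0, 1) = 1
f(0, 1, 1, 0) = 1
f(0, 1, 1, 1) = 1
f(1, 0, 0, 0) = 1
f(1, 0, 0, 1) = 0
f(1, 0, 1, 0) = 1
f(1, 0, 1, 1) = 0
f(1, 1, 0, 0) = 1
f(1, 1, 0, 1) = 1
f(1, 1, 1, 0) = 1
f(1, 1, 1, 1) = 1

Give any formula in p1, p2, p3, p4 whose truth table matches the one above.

f(p1, p2, p3, p4) = NOT (((((NOT p1 AND NOT p2) AND NOT p3) AND NOT p4) OR (((p1 AND NOT p2) AND NOT p3) AND p4)) OR (((p1 AND NOT p2) AND p3) AND p4))

The 0-rows are (0,0,0,0), (1,0,0,1), (1,0,1,1). Take each as a conjunction (¬p1·¬p2·¬p3·¬p4, p1·¬p2·¬p3·p4, p1·¬p2·p3·p4), form their disjunction, and complement — that gives a formula that is 1 everywhere f is.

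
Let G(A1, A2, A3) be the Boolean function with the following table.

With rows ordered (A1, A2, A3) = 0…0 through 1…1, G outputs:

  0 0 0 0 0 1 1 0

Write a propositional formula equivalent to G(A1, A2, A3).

G(A1, A2, A3) = ((A1 · A2') · A3) + ((A1 · A2) · A3')

G=1 on 2 inputs: (1,0,1), (1,1,0). Reading each as a conjunction of literals (A1·¬A2·A3, A1·A2·¬A3) and taking the OR gives the canonical DNF.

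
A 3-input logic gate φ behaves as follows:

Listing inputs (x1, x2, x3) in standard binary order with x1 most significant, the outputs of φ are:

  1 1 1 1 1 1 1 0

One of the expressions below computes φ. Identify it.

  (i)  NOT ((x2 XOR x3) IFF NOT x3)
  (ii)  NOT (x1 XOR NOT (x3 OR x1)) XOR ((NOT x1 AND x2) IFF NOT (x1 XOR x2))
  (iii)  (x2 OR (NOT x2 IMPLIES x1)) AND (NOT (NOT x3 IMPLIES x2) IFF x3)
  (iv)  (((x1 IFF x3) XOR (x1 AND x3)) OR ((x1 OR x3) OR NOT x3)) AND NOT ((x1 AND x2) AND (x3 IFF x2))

(i): at (0,1,0) it gives 0, but φ = 1 — eliminated.
(ii): at (0,0,0) it gives 0, but φ = 1 — eliminated.
(iii): at (0,0,0) it gives 0, but φ = 1 — eliminated.
That leaves (iv). Evaluating it on every row reproduces the table of φ exactly.

iv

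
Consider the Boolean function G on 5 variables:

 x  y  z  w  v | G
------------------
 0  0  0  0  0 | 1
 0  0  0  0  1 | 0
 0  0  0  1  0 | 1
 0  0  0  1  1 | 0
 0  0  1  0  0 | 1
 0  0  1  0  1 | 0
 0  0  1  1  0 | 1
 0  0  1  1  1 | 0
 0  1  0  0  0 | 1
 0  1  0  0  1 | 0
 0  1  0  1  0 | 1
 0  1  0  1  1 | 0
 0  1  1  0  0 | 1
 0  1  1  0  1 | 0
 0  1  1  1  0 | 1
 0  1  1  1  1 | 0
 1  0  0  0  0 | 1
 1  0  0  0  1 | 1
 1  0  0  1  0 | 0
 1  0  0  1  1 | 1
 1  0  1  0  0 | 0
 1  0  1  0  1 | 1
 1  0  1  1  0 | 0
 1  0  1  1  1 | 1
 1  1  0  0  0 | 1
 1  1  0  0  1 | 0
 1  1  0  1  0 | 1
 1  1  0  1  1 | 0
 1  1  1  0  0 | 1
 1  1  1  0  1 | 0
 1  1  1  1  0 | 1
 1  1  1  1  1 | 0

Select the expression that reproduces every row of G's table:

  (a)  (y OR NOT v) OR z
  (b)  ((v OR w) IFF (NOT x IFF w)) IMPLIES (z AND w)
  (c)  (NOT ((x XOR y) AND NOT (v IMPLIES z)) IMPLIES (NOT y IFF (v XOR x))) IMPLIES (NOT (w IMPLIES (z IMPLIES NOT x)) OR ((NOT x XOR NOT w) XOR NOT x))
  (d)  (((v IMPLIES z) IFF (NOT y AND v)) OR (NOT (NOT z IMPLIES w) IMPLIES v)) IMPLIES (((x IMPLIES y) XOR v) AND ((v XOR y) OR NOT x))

(a) disagrees with G on (0,0,1,0,1) (formula → 1, table → 0); rule it out.
(b) disagrees with G on (0,0,0,0,0) (formula → 0, table → 1); rule it out.
(c) disagrees with G on (0,0,0,0,1) (formula → 1, table → 0); rule it out.
(d) is the remaining candidate, and it agrees with G on all 32 inputs.

d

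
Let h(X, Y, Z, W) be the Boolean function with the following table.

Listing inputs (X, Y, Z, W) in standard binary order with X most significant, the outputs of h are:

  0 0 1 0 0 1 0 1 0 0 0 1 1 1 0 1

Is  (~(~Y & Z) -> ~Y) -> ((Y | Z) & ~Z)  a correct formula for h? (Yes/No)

Evaluate (~(~Y & Z) -> ~Y) -> ((Y | Z) & ~Z) on each row and compare to h:
  X=0, Y=0, Z=0, W=0: formula gives 0, h = 0 ✓
  X=0, Y=0, Z=0, W=1: formula gives 0, h = 0 ✓
  X=0, Y=0, Z=1, W=0: formula gives 0, but h = 1 ✗
Row (0,0,1,0) is a counterexample, so the formula is not equivalent to h.

No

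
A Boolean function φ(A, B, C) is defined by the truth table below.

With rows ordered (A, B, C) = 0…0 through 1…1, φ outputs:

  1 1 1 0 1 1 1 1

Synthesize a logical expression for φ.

φ is 0 on exactly one input, (0,1,1), whose minterm is ¬A·B·C. So φ is the negation of that single conjunction.

φ(A, B, C) = not ((not A and B) and C)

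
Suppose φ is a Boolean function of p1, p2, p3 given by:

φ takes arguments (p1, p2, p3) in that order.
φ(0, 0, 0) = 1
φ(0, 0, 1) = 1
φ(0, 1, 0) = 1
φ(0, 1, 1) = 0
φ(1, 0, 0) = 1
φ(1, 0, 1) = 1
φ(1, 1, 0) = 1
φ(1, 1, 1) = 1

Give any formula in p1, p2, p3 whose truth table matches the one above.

φ is 0 on exactly one input, (0,1,1), whose minterm is ¬p1·p2·p3. So φ is the negation of that single conjunction.

φ(p1, p2, p3) = ¬((¬p1 ∧ p2) ∧ p3)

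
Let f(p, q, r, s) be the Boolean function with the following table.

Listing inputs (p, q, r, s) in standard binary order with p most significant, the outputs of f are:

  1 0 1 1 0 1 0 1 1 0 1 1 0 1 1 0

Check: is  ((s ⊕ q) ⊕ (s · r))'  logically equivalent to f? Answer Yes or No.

No

Evaluate ((s ⊕ q) ⊕ (s · r))' on each row and compare to f:
  p=0, q=0, r=0, s=0: formula gives 1, f = 1 ✓
  p=0, q=0, r=0, s=1: formula gives 0, f = 0 ✓
  p=0, q=0, r=1, s=0: formula gives 1, f = 1 ✓
  p=0, q=0, r=1, s=1: formula gives 1, f = 1 ✓
  …
  p=0, q=1, r=1, s=1: formula gives 0, but f = 1 ✗
Row (0,1,1,1) is a counterexample, so the formula is not equivalent to f.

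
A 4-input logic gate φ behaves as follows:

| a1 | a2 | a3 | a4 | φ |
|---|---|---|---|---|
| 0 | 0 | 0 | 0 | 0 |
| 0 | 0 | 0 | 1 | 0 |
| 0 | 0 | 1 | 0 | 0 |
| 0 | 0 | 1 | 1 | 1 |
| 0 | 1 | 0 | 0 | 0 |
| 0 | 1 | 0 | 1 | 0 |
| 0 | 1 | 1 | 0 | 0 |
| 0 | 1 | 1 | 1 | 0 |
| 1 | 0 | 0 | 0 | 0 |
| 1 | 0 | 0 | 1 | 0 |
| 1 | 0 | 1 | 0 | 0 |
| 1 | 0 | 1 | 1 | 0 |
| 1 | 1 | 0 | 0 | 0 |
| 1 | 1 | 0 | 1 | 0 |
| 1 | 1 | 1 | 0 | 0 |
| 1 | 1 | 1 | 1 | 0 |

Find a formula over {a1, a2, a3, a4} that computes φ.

φ is 1 on exactly one input, (0,0,1,1), whose minterm is ¬a1·¬a2·a3·a4. So φ is just that conjunction.

φ(a1, a2, a3, a4) = ((NOT a1 AND NOT a2) AND a3) AND a4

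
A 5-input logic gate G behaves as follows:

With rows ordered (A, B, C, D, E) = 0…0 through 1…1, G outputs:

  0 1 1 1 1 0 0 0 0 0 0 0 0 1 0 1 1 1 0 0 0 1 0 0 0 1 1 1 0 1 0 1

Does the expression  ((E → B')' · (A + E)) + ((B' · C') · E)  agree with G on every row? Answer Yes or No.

Check the formula against G row by row:
  A=0, B=0, C=0, D=0, E=0: formula gives 0, G = 0 ✓
  A=0, B=0, C=0, D=0, E=1: formula gives 1, G = 1 ✓
  A=0, B=0, C=0, D=1, E=0: formula gives 0, but G = 1 ✗
Since they disagree at (0,0,0,1,0), the expression is not a correct formula for G.

No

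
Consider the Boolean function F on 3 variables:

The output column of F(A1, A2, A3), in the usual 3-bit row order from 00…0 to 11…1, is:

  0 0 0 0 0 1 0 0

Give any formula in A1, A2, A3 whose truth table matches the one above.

F is 1 on exactly one input, (1,0,1), whose minterm is A1·¬A2·A3. So F is just that conjunction.

F(A1, A2, A3) = (A1 ∧ ¬A2) ∧ A3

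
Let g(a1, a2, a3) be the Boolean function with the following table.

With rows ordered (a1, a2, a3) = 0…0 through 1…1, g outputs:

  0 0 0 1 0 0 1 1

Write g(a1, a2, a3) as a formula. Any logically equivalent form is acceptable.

g=1 on 3 inputs: (0,1,1), (1,1,0), (1,1,1). Reading each as a conjunction of literals (¬a1·a2·a3, a1·a2·¬a3, a1·a2·a3) and taking the OR gives the canonical DNF.

g(a1, a2, a3) = (((a1' · a2) · a3) + ((a1 · a2) · a3')) + ((a1 · a2) · a3)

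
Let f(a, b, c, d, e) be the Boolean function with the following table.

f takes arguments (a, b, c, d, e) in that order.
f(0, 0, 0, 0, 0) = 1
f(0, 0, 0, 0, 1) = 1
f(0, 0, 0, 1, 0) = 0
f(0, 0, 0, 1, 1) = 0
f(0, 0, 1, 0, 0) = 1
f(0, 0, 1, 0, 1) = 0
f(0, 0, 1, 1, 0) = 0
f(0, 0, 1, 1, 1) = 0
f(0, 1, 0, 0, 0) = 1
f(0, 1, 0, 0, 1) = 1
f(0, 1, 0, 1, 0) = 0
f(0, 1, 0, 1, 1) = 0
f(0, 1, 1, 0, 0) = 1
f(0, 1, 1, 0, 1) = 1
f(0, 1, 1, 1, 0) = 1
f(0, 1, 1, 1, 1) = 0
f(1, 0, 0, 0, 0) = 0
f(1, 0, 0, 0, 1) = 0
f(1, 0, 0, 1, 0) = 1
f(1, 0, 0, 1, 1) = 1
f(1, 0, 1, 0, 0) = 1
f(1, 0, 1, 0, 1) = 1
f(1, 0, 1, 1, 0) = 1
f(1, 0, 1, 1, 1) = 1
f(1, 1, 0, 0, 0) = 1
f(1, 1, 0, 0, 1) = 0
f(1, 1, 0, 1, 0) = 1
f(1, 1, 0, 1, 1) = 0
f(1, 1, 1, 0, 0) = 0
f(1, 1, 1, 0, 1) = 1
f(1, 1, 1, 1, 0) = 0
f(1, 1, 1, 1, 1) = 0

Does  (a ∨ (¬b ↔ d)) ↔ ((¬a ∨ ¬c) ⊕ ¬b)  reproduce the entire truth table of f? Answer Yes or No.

Evaluate (a ∨ (¬b ↔ d)) ↔ ((¬a ∨ ¬c) ⊕ ¬b) on each row and compare to f:
  a=0, b=0, c=0, d=0, e=0: formula gives 1, f = 1 ✓
  a=0, b=0, c=0, d=0, e=1: formula gives 1, f = 1 ✓
  a=0, b=0, c=0, d=1, e=0: formula gives 0, f = 0 ✓
  a=0, b=0, c=0, d=1, e=1: formula gives 0, f = 0 ✓
  …
  a=0, b=0, c=1, d=0, e=1: formula gives 1, but f = 0 ✗
A single disagreement suffices: at (0,0,1,0,1) they differ, so the formula does not compute f.

No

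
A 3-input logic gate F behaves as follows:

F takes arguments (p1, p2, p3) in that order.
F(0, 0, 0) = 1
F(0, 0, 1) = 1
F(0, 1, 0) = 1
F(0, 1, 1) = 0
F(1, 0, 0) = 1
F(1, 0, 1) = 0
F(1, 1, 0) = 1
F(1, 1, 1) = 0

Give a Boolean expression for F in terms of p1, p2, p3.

The 0-rows are (0,1,1), (1,0,1), (1,1,1). Take each as a conjunction (¬p1·p2·p3, p1·¬p2·p3, p1·p2·p3), form their disjunction, and complement — that gives a formula that is 1 everywhere F is.

F(p1, p2, p3) = ~((((~p1 & p2) & p3) | ((p1 & ~p2) & p3)) | ((p1 & p2) & p3))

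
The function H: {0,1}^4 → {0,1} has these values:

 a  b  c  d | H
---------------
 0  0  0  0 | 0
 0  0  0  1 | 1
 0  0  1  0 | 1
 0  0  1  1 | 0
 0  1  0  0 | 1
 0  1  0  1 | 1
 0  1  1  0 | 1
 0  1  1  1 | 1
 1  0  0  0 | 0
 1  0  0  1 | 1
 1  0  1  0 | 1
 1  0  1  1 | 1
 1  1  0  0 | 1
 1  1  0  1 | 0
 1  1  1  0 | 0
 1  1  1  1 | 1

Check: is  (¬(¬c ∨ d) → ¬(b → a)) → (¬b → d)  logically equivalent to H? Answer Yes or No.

No

Check the formula against H row by row:
  a=0, b=0, c=0, d=0: formula gives 0, H = 0 ✓
  a=0, b=0, c=0, d=1: formula gives 1, H = 1 ✓
  a=0, b=0, c=1, d=0: formula gives 1, H = 1 ✓
  a=0, b=0, c=1, d=1: formula gives 1, but H = 0 ✗
A single disagreement suffices: at (0,0,1,1) they differ, so the formula does not compute H.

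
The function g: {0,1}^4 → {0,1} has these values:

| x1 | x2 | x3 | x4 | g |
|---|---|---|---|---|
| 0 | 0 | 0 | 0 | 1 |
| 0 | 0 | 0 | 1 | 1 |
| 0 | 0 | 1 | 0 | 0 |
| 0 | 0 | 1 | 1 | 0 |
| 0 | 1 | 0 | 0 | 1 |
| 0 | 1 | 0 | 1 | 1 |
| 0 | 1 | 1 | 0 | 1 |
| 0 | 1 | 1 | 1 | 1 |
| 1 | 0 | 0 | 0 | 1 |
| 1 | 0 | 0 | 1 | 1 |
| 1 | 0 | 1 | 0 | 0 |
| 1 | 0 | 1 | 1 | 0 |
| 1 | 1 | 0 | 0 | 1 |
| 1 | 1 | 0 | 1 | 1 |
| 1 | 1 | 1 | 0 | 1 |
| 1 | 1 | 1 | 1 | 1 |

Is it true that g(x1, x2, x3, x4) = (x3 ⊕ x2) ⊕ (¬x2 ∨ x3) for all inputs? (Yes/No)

Yes

Check the formula against g row by row:
  x1=0, x2=0, x3=0, x4=0: formula gives 1, g = 1 ✓
  x1=0, x2=0, x3=0, x4=1: formula gives 1, g = 1 ✓
  x1=0, x2=0, x3=1, x4=0: formula gives 0, g = 0 ✓
  x1=0, x2=0, x3=1, x4=1: formula gives 0, g = 0 ✓
  … (the remaining 12 rows also agree.)
Every row agrees, so the formula is equivalent.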